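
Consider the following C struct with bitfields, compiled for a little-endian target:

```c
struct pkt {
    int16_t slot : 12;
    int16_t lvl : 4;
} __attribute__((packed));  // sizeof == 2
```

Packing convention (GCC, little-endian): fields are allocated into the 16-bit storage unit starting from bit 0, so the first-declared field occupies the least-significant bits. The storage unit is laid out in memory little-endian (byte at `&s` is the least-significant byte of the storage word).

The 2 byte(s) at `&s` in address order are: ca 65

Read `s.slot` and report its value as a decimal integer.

1482

[0]=0xca [1]=0x65 (little-endian) → word 0x65ca
slot:12 @ bit 0 → (0x65ca>>0)&0xfff = 0x5ca  ←
lvl:4 @ bit 12 → (0x65ca>>12)&0xf = 0x6
slot signed 12b, MSB=0: value = 1482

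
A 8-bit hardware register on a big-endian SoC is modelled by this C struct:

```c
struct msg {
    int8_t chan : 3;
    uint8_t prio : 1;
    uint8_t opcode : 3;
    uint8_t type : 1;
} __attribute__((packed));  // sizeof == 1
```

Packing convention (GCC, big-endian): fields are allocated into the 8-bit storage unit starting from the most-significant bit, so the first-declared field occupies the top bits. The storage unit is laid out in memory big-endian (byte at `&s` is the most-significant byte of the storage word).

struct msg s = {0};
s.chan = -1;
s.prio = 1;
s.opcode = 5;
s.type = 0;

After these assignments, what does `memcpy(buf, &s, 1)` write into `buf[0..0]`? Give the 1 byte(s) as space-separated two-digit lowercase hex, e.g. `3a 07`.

fa

chan (3b) val=-1 bits=0x7 at bit 5: 0xe0
prio (1b) val=1 bits=0x1 at bit 4: 0xf0
opcode (3b) val=5 bits=0x5 at bit 1: 0xfa
type (1b) val=0 bits=0x0 at bit 0: 0xfa
word = 0xfa → big-endian bytes:
  [0]=0xfa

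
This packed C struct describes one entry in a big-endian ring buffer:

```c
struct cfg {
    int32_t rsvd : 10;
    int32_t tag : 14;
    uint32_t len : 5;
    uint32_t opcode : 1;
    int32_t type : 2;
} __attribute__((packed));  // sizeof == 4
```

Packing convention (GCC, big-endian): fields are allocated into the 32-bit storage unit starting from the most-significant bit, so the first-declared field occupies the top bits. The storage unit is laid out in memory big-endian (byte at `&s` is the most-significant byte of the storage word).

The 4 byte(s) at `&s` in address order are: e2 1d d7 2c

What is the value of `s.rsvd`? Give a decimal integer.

-120

[0]=0xe2 [1]=0x1d [2]=0xd7 [3]=0x2c (big-endian) → word 0xe21dd72c
rsvd [22+:10] = (word>>22) & 0x3ff = 904  ←
tag [8+:14] = (word>>8) & 0x3fff = 7639
len [3+:5] = (word>>3) & 0x1f = 5
opcode [2+:1] = (word>>2) & 0x1 = 1
type [0+:2] = (word>>0) & 0x3 = 0
rsvd signed 10b, MSB=1: 904 - 1024 = -120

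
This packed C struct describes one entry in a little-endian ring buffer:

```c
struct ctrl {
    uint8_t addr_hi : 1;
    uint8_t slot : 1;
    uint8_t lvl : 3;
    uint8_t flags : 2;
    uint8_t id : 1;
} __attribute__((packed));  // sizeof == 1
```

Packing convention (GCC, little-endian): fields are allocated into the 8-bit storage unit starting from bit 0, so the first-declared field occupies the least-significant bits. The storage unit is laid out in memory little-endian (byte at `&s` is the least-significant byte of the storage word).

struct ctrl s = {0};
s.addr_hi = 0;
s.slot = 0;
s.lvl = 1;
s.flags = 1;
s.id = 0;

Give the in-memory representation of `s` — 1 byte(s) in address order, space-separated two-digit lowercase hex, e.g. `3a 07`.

24

addr_hi:1 = 0 → 0x0 << 0 → word 0x00
slot:1 = 0 → 0x0 << 1 → word 0x00
lvl:3 = 1 → 0x1 << 2 → word 0x04
flags:2 = 1 → 0x1 << 5 → word 0x24
id:1 = 0 → 0x0 << 7 → word 0x24
word = 0x24 → little-endian bytes:
  [0]=0x24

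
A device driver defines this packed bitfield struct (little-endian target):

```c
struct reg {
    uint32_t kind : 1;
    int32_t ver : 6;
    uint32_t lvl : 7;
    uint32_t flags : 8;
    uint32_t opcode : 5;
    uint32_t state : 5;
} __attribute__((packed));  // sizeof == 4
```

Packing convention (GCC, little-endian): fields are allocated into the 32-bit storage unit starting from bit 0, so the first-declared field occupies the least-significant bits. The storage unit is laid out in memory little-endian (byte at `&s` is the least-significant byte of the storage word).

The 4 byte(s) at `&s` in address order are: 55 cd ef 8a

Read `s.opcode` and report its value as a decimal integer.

11

[0]=0x55 [1]=0xcd [2]=0xef [3]=0x8a (little-endian) → word 0x8aefcd55
kind:1 @ bit 0 → (0x8aefcd55>>0)&0x1 = 0x1
ver:6 @ bit 1 → (0x8aefcd55>>1)&0x3f = 0x2a
lvl:7 @ bit 7 → (0x8aefcd55>>7)&0x7f = 0x1a
flags:8 @ bit 14 → (0x8aefcd55>>14)&0xff = 0xbf
opcode:5 @ bit 22 → (0x8aefcd55>>22)&0x1f = 0xb  ←
state:5 @ bit 27 → (0x8aefcd55>>27)&0x1f = 0x11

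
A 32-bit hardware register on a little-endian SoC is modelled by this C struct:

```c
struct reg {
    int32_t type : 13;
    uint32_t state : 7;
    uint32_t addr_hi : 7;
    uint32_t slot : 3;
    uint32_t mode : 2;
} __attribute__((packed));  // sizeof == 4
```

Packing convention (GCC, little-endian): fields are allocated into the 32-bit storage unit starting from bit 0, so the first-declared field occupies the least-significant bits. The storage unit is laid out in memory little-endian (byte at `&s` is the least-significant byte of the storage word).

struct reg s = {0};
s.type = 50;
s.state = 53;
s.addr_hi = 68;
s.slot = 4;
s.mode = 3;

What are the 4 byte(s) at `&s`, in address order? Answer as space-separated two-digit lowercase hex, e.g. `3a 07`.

type (13b) val=50 bits=0x32 at bit 0: 0x00000032
state (7b) val=53 bits=0x35 at bit 13: 0x0006a032
addr_hi (7b) val=68 bits=0x44 at bit 20: 0x0446a032
slot (3b) val=4 bits=0x4 at bit 27: 0x2446a032
mode (2b) val=3 bits=0x3 at bit 30: 0xe446a032
word = 0xe446a032 → little-endian bytes:
  [0]=0x32  [1]=0xa0  [2]=0x46  [3]=0xe4

32 a0 46 e4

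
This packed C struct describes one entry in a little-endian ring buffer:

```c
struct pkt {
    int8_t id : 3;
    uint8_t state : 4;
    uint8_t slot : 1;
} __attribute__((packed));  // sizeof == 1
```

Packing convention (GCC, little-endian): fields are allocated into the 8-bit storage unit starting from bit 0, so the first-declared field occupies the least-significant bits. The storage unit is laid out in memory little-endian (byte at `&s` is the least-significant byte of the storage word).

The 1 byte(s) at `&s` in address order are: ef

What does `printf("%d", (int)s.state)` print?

13

[0]=0xef (little-endian) → word 0xef
id:3 @ bit 0 → (0xef>>0)&0x7 = 0x7
state:4 @ bit 3 → (0xef>>3)&0xf = 0xd  ←
slot:1 @ bit 7 → (0xef>>7)&0x1 = 0x1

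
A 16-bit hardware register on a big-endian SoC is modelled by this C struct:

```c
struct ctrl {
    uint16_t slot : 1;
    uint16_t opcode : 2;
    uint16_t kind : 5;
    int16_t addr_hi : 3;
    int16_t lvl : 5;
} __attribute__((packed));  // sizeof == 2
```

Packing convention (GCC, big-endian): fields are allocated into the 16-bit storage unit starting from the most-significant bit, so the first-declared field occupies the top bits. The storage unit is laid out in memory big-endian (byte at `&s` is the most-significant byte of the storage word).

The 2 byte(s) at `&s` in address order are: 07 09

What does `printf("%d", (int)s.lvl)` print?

[0]=0x07 [1]=0x09 (big-endian) → word 0x0709
slot:1 @ bit 15 → (0x0709>>15)&0x1 = 0x0
opcode:2 @ bit 13 → (0x0709>>13)&0x3 = 0x0
kind:5 @ bit 8 → (0x0709>>8)&0x1f = 0x7
addr_hi:3 @ bit 5 → (0x0709>>5)&0x7 = 0x0
lvl:5 @ bit 0 → (0x0709>>0)&0x1f = 0x9  ←
lvl signed 5b, MSB=0: value = 9

9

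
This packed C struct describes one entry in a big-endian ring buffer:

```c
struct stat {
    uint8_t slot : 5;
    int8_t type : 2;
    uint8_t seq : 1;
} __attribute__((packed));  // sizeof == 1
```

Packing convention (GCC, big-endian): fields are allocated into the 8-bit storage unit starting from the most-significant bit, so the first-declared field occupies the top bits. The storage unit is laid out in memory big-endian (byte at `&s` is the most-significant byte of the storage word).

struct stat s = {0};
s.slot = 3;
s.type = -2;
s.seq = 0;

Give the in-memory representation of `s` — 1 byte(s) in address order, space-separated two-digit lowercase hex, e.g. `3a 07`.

slot:5 = 3 → 0x3 << 3 → word 0x18
type:2 = -2 → 0x2 << 1 → word 0x1c
seq:1 = 0 → 0x0 << 0 → word 0x1c
word = 0x1c → big-endian bytes:
  [0]=0x1c

1c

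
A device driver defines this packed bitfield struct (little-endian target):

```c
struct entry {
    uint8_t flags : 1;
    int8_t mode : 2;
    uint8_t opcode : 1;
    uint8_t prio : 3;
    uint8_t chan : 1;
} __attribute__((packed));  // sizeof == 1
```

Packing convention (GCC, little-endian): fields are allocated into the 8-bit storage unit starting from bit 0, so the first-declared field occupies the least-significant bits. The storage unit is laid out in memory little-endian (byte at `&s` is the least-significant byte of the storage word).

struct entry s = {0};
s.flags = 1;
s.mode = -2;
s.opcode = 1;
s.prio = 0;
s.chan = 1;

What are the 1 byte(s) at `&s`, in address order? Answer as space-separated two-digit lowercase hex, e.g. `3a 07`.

8d

flags (1b) val=1 bits=0x1 at bit 0: 0x01
mode (2b) val=-2 bits=0x2 at bit 1: 0x05
opcode (1b) val=1 bits=0x1 at bit 3: 0x0d
prio (3b) val=0 bits=0x0 at bit 4: 0x0d
chan (1b) val=1 bits=0x1 at bit 7: 0x8d
word = 0x8d → little-endian bytes:
  [0]=0x8d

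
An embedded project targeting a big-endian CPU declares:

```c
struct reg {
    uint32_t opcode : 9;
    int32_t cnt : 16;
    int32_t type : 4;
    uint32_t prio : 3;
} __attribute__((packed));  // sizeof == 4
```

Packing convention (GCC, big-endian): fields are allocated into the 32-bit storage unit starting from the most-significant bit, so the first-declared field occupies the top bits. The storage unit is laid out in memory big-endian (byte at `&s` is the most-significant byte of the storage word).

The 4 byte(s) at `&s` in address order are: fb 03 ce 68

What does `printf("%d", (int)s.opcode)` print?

[0]=0xfb [1]=0x03 [2]=0xce [3]=0x68 (big-endian) → word 0xfb03ce68
opcode:9 @ bit 23 → (0xfb03ce68>>23)&0x1ff = 0x1f6  ←
cnt:16 @ bit 7 → (0xfb03ce68>>7)&0xffff = 0x79c
type:4 @ bit 3 → (0xfb03ce68>>3)&0xf = 0xd
prio:3 @ bit 0 → (0xfb03ce68>>0)&0x7 = 0x0

502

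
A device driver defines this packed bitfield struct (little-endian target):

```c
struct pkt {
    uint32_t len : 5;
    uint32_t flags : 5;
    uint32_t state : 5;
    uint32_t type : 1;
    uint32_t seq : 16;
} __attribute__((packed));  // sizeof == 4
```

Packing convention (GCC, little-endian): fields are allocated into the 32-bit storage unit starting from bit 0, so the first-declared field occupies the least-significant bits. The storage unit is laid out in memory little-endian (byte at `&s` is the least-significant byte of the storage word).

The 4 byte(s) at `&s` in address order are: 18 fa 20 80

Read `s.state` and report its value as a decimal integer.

[0]=0x18 [1]=0xfa [2]=0x20 [3]=0x80 (little-endian) → word 0x8020fa18
len:5 @ bit 0 → (0x8020fa18>>0)&0x1f = 0x18
flags:5 @ bit 5 → (0x8020fa18>>5)&0x1f = 0x10
state:5 @ bit 10 → (0x8020fa18>>10)&0x1f = 0x1e  ←
type:1 @ bit 15 → (0x8020fa18>>15)&0x1 = 0x1
seq:16 @ bit 16 → (0x8020fa18>>16)&0xffff = 0x8020

30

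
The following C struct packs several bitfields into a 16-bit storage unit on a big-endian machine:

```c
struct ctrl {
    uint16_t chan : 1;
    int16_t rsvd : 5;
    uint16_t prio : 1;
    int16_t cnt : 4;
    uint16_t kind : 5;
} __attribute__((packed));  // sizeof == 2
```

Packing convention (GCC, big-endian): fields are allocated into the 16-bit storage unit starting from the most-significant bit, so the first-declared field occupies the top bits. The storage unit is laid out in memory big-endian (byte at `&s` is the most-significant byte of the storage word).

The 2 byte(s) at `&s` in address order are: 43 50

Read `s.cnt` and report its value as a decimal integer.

[0]=0x43 [1]=0x50 (big-endian) → word 0x4350
chan:1 @ bit 15 → (0x4350>>15)&0x1 = 0x0
rsvd:5 @ bit 10 → (0x4350>>10)&0x1f = 0x10
prio:1 @ bit 9 → (0x4350>>9)&0x1 = 0x1
cnt:4 @ bit 5 → (0x4350>>5)&0xf = 0xa  ←
kind:5 @ bit 0 → (0x4350>>0)&0x1f = 0x10
cnt signed 4b, MSB=1: 10 - 16 = -6

-6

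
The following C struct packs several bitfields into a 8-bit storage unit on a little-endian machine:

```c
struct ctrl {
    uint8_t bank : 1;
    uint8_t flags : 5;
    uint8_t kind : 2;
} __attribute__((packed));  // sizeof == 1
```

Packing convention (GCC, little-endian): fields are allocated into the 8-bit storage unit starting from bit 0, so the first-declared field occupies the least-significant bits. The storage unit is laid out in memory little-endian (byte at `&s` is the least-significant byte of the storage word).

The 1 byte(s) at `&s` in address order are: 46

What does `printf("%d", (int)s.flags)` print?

[0]=0x46 (little-endian) → word 0x46
bank [0+:1] = (word>>0) & 0x1 = 0
flags [1+:5] = (word>>1) & 0x1f = 3  ←
kind [6+:2] = (word>>6) & 0x3 = 1

3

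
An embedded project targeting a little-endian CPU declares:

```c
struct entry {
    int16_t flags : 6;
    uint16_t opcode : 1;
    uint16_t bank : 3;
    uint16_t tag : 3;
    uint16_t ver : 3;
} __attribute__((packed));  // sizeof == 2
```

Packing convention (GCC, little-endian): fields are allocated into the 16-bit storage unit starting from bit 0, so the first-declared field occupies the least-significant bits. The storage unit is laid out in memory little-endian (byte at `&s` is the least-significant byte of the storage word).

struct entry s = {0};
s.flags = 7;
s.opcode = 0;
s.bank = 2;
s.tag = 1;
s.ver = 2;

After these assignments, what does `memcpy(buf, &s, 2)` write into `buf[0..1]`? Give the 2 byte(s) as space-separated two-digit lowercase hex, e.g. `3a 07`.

[0+:6] flags=7 & 0x3f = 0x7; word=0x0007
[6+:1] opcode=0 & 0x1 = 0x0; word=0x0007
[7+:3] bank=2 & 0x7 = 0x2; word=0x0107
[10+:3] tag=1 & 0x7 = 0x1; word=0x0507
[13+:3] ver=2 & 0x7 = 0x2; word=0x4507
word = 0x4507 → little-endian bytes:
  [0]=0x07  [1]=0x45

07 45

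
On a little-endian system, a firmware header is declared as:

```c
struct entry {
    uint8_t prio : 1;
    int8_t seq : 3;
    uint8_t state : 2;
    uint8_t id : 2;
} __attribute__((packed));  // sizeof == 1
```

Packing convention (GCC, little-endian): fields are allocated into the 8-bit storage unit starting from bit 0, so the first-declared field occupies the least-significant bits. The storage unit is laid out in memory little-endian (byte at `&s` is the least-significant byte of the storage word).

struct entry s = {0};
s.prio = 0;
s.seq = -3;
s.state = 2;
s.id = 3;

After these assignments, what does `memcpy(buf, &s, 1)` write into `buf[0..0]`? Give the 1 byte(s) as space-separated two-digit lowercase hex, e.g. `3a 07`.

prio (1b) val=0 bits=0x0 at bit 0: 0x00
seq (3b) val=-3 bits=0x5 at bit 1: 0x0a
state (2b) val=2 bits=0x2 at bit 4: 0x2a
id (2b) val=3 bits=0x3 at bit 6: 0xea
word = 0xea → little-endian bytes:
  [0]=0xea

ea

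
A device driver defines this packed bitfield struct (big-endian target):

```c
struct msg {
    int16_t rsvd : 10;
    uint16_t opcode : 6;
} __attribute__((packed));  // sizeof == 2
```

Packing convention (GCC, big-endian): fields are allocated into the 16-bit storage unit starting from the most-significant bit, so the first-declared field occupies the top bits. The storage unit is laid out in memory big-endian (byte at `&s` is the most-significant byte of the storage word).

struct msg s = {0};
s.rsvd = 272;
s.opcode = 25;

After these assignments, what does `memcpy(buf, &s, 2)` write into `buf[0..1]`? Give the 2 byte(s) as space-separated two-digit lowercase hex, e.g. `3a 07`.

[6+:10] rsvd=272 & 0x3ff = 0x110; word=0x4400
[0+:6] opcode=25 & 0x3f = 0x19; word=0x4419
word = 0x4419 → big-endian bytes:
  [0]=0x44  [1]=0x19

44 19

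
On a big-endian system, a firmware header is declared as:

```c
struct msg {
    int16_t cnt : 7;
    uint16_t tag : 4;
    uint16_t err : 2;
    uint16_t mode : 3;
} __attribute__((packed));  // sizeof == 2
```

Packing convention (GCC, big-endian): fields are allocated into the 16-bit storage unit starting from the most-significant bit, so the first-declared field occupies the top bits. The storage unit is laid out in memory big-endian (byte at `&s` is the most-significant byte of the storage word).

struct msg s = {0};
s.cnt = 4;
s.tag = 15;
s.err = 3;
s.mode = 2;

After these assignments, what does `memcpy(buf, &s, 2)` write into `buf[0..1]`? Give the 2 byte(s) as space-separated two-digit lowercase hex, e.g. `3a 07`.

09 fa

[9+:7] cnt=4 & 0x7f = 0x4; word=0x0800
[5+:4] tag=15 & 0xf = 0xf; word=0x09e0
[3+:2] err=3 & 0x3 = 0x3; word=0x09f8
[0+:3] mode=2 & 0x7 = 0x2; word=0x09fa
word = 0x09fa → big-endian bytes:
  [0]=0x09  [1]=0xfa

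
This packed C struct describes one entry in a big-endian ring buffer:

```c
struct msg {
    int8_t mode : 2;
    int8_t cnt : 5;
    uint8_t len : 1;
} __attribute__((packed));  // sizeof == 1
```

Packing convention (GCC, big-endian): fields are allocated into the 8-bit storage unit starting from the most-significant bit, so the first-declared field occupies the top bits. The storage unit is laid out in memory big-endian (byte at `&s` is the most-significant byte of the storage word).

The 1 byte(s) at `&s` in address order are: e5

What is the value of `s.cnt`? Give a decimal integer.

-14

[0]=0xe5 (big-endian) → word 0xe5
mode [6+:2] = (word>>6) & 0x3 = 3
cnt [1+:5] = (word>>1) & 0x1f = 18  ←
len [0+:1] = (word>>0) & 0x1 = 1
cnt signed 5b, MSB=1: 18 - 32 = -14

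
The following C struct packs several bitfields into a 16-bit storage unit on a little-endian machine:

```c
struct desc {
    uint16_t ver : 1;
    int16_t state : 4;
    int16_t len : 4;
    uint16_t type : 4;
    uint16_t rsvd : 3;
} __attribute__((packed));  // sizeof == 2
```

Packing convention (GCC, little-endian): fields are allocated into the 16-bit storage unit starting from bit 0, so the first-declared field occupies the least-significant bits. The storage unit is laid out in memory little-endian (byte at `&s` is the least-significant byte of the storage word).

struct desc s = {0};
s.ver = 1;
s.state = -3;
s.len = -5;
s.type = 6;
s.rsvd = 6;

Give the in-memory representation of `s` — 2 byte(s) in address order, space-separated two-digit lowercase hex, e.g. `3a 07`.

ver (1b) val=1 bits=0x1 at bit 0: 0x0001
state (4b) val=-3 bits=0xd at bit 1: 0x001b
len (4b) val=-5 bits=0xb at bit 5: 0x017b
type (4b) val=6 bits=0x6 at bit 9: 0x0d7b
rsvd (3b) val=6 bits=0x6 at bit 13: 0xcd7b
word = 0xcd7b → little-endian bytes:
  [0]=0x7b  [1]=0xcd

7b cd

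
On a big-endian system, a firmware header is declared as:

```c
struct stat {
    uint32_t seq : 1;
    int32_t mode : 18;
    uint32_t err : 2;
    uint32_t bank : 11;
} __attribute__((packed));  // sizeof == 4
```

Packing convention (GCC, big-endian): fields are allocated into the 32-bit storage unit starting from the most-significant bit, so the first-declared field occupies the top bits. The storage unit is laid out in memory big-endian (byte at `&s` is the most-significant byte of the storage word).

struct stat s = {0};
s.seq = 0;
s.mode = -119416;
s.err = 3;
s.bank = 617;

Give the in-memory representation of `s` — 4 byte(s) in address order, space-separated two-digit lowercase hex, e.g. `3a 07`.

seq (1b) val=0 bits=0x0 at bit 31: 0x00000000
mode (18b) val=-119416 bits=0x22d88 at bit 13: 0x45b10000
err (2b) val=3 bits=0x3 at bit 11: 0x45b11800
bank (11b) val=617 bits=0x269 at bit 0: 0x45b11a69
word = 0x45b11a69 → big-endian bytes:
  [0]=0x45  [1]=0xb1  [2]=0x1a  [3]=0x69

45 b1 1a 69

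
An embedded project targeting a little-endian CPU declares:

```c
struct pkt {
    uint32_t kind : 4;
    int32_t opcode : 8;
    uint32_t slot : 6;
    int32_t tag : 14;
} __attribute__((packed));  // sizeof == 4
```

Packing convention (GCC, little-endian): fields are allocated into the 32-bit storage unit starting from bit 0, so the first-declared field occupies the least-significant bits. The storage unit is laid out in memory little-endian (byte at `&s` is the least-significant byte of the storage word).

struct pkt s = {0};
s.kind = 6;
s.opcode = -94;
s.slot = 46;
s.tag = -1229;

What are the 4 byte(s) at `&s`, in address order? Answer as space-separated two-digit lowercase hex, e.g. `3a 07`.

[0+:4] kind=6 & 0xf = 0x6; word=0x00000006
[4+:8] opcode=-94 & 0xff = 0xa2; word=0x00000a26
[12+:6] slot=46 & 0x3f = 0x2e; word=0x0002ea26
[18+:14] tag=-1229 & 0x3fff = 0x3b33; word=0xecceea26
word = 0xecceea26 → little-endian bytes:
  [0]=0x26  [1]=0xea  [2]=0xce  [3]=0xec

26 ea ce ec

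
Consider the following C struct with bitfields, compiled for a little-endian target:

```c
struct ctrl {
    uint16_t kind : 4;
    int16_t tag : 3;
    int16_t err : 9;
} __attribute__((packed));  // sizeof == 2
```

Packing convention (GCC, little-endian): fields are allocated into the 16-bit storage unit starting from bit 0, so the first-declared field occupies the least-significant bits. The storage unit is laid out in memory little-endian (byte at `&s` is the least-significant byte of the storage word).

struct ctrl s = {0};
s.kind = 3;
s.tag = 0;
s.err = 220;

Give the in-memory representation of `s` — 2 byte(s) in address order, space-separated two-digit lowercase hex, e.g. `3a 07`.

[0+:4] kind=3 & 0xf = 0x3; word=0x0003
[4+:3] tag=0 & 0x7 = 0x0; word=0x0003
[7+:9] err=220 & 0x1ff = 0xdc; word=0x6e03
word = 0x6e03 → little-endian bytes:
  [0]=0x03  [1]=0x6e

03 6e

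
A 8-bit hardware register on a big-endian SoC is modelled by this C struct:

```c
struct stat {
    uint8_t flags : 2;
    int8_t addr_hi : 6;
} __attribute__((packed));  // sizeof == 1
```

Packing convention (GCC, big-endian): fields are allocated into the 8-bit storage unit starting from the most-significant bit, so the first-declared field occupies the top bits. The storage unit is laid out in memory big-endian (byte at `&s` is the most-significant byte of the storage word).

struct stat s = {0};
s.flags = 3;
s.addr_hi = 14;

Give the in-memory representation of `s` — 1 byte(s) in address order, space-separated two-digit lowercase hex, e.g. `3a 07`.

flags (2b) val=3 bits=0x3 at bit 6: 0xc0
addr_hi (6b) val=14 bits=0xe at bit 0: 0xce
word = 0xce → big-endian bytes:
  [0]=0xce

ce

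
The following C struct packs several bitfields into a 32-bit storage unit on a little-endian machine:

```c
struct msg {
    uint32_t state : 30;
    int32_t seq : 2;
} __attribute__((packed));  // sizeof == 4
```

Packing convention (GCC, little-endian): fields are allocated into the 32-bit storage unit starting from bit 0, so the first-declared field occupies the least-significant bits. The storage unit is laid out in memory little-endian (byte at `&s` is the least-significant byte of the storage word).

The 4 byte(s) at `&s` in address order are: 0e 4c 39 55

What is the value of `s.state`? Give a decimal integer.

[0]=0x0e [1]=0x4c [2]=0x39 [3]=0x55 (little-endian) → word 0x55394c0e
state [0+:30] = (word>>0) & 0x3fffffff = 356076558  ←
seq [30+:2] = (word>>30) & 0x3 = 1

356076558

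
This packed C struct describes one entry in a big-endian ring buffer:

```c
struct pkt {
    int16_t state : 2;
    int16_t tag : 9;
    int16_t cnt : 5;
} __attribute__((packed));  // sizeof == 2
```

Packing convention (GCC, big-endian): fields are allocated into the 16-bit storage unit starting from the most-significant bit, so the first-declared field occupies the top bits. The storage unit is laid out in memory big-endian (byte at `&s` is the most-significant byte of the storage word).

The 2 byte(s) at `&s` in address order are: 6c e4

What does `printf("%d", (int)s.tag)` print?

[0]=0x6c [1]=0xe4 (big-endian) → word 0x6ce4
state:2 @ bit 14 → (0x6ce4>>14)&0x3 = 0x1
tag:9 @ bit 5 → (0x6ce4>>5)&0x1ff = 0x167  ←
cnt:5 @ bit 0 → (0x6ce4>>0)&0x1f = 0x4
tag signed 9b, MSB=1: 359 - 512 = -153

-153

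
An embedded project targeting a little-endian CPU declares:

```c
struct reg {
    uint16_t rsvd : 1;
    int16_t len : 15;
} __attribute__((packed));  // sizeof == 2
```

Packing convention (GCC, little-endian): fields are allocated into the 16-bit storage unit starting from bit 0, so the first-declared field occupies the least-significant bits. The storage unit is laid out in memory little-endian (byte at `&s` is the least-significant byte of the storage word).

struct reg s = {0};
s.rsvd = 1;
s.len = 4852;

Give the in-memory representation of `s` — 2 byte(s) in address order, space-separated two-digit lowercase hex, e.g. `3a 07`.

[0+:1] rsvd=1 & 0x1 = 0x1; word=0x0001
[1+:15] len=4852 & 0x7fff = 0x12f4; word=0x25e9
word = 0x25e9 → little-endian bytes:
  [0]=0xe9  [1]=0x25

e9 25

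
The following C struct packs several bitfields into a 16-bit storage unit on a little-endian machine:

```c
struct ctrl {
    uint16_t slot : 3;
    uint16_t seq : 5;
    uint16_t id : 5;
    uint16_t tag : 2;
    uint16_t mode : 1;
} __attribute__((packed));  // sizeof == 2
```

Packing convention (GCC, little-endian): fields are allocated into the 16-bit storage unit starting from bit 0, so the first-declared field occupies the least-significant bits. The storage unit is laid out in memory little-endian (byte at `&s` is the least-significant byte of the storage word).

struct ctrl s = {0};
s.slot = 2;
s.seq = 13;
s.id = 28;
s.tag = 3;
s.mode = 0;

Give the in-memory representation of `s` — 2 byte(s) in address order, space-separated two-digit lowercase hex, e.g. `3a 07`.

slot (3b) val=2 bits=0x2 at bit 0: 0x0002
seq (5b) val=13 bits=0xd at bit 3: 0x006a
id (5b) val=28 bits=0x1c at bit 8: 0x1c6a
tag (2b) val=3 bits=0x3 at bit 13: 0x7c6a
mode (1b) val=0 bits=0x0 at bit 15: 0x7c6a
word = 0x7c6a → little-endian bytes:
  [0]=0x6a  [1]=0x7c

6a 7c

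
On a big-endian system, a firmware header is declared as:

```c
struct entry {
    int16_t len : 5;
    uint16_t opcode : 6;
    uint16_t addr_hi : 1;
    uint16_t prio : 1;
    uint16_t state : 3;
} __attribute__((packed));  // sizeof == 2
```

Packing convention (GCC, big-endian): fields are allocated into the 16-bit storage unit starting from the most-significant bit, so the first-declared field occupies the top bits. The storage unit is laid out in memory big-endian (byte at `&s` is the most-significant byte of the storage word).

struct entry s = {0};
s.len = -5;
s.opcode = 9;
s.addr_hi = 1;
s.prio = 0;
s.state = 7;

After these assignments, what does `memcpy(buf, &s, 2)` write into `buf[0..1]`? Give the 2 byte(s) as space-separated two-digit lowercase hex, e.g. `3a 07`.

d9 37

len (5b) val=-5 bits=0x1b at bit 11: 0xd800
opcode (6b) val=9 bits=0x9 at bit 5: 0xd920
addr_hi (1b) val=1 bits=0x1 at bit 4: 0xd930
prio (1b) val=0 bits=0x0 at bit 3: 0xd930
state (3b) val=7 bits=0x7 at bit 0: 0xd937
word = 0xd937 → big-endian bytes:
  [0]=0xd9  [1]=0x37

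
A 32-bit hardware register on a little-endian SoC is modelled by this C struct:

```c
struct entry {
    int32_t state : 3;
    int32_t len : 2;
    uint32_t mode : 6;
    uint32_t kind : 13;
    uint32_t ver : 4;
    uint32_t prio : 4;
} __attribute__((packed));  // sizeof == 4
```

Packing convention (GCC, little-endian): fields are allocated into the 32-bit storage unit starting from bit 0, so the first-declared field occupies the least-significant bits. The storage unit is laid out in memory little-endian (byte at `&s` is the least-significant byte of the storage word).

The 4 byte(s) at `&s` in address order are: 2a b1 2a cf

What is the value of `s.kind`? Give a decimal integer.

[0]=0x2a [1]=0xb1 [2]=0x2a [3]=0xcf (little-endian) → word 0xcf2ab12a
state [0+:3] = (word>>0) & 0x7 = 2
len [3+:2] = (word>>3) & 0x3 = 1
mode [5+:6] = (word>>5) & 0x3f = 9
kind [11+:13] = (word>>11) & 0x1fff = 1366  ←
ver [24+:4] = (word>>24) & 0xf = 15
prio [28+:4] = (word>>28) & 0xf = 12

1366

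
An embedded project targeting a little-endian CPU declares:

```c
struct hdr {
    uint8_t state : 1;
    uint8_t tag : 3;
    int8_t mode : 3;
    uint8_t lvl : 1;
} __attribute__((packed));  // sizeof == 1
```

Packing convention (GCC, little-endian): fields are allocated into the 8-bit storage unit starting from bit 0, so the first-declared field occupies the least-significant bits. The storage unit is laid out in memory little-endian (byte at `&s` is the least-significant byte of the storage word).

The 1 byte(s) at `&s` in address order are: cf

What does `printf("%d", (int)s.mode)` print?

-4

[0]=0xcf (little-endian) → word 0xcf
state:1 @ bit 0 → (0xcf>>0)&0x1 = 0x1
tag:3 @ bit 1 → (0xcf>>1)&0x7 = 0x7
mode:3 @ bit 4 → (0xcf>>4)&0x7 = 0x4  ←
lvl:1 @ bit 7 → (0xcf>>7)&0x1 = 0x1
mode signed 3b, MSB=1: 4 - 8 = -4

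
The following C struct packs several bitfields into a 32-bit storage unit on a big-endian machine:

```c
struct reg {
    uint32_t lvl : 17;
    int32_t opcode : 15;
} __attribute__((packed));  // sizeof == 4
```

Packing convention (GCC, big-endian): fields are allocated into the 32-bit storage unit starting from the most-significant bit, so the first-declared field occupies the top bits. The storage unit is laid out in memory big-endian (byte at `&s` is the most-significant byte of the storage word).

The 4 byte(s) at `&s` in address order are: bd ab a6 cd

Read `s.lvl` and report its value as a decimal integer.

[0]=0xbd [1]=0xab [2]=0xa6 [3]=0xcd (big-endian) → word 0xbdaba6cd
lvl [15+:17] = (word>>15) & 0x1ffff = 97111  ←
opcode [0+:15] = (word>>0) & 0x7fff = 9933

97111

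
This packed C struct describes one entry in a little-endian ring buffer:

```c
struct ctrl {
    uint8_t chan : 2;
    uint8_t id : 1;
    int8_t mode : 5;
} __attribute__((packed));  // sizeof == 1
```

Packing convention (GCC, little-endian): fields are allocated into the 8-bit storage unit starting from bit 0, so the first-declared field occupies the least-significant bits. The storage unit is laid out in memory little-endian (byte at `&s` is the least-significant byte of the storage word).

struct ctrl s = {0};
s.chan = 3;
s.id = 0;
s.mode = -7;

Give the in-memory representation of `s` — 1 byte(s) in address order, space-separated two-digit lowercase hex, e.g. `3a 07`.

cb

chan (2b) val=3 bits=0x3 at bit 0: 0x03
id (1b) val=0 bits=0x0 at bit 2: 0x03
mode (5b) val=-7 bits=0x19 at bit 3: 0xcb
word = 0xcb → little-endian bytes:
  [0]=0xcb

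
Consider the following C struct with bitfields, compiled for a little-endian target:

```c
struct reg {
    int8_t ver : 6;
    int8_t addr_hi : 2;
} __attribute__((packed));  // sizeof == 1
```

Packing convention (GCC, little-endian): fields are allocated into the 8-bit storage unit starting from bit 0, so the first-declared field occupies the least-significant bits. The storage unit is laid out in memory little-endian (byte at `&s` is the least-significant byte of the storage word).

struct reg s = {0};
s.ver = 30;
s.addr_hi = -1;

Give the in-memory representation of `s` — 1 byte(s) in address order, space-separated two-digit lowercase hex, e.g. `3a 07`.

ver (6b) val=30 bits=0x1e at bit 0: 0x1e
addr_hi (2b) val=-1 bits=0x3 at bit 6: 0xde
word = 0xde → little-endian bytes:
  [0]=0xde

de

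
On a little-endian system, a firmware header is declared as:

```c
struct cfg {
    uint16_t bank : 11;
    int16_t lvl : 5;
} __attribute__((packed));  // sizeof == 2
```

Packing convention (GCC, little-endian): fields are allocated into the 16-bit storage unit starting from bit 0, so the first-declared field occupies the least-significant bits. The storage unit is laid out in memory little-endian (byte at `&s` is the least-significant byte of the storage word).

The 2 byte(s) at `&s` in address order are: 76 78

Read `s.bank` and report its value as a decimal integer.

118

[0]=0x76 [1]=0x78 (little-endian) → word 0x7876
bank:11 @ bit 0 → (0x7876>>0)&0x7ff = 0x76  ←
lvl:5 @ bit 11 → (0x7876>>11)&0x1f = 0xf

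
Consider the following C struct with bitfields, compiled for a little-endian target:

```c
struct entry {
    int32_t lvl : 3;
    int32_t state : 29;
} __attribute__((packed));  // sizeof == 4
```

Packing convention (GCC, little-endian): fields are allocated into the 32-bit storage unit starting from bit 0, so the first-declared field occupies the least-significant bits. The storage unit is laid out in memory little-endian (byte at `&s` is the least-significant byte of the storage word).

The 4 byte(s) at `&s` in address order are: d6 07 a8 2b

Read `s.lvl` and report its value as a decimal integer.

[0]=0xd6 [1]=0x07 [2]=0xa8 [3]=0x2b (little-endian) → word 0x2ba807d6
lvl [0+:3] = (word>>0) & 0x7 = 6  ←
state [3+:29] = (word>>3) & 0x1fffffff = 91554042
lvl signed 3b, MSB=1: 6 - 8 = -2

-2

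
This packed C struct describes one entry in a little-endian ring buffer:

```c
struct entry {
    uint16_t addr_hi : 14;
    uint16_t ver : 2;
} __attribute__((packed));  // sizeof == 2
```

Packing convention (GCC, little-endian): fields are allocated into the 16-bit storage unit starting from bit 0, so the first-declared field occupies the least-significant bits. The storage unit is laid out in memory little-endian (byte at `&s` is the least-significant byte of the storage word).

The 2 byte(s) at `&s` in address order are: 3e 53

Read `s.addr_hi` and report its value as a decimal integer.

4926

[0]=0x3e [1]=0x53 (little-endian) → word 0x533e
addr_hi [0+:14] = (word>>0) & 0x3fff = 4926  ←
ver [14+:2] = (word>>14) & 0x3 = 1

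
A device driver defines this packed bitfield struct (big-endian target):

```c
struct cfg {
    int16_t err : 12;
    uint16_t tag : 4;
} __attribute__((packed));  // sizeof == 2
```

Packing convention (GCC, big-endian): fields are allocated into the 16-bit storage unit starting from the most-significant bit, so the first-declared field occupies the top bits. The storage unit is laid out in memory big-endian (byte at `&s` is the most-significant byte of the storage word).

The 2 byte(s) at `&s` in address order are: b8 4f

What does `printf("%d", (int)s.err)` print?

[0]=0xb8 [1]=0x4f (big-endian) → word 0xb84f
err:12 @ bit 4 → (0xb84f>>4)&0xfff = 0xb84  ←
tag:4 @ bit 0 → (0xb84f>>0)&0xf = 0xf
err signed 12b, MSB=1: 2948 - 4096 = -1148

-1148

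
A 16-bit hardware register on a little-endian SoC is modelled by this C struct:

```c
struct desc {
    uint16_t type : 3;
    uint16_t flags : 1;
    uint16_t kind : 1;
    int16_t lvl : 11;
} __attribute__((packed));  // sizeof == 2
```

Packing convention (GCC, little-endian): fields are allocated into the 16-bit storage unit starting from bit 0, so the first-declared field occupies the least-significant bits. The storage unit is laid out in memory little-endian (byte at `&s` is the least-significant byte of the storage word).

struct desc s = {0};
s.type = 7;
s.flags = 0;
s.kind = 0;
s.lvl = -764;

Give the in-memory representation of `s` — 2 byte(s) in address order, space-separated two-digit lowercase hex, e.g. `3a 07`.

87 a0

type:3 = 7 → 0x7 << 0 → word 0x0007
flags:1 = 0 → 0x0 << 3 → word 0x0007
kind:1 = 0 → 0x0 << 4 → word 0x0007
lvl:11 = -764 → 0x504 << 5 → word 0xa087
word = 0xa087 → little-endian bytes:
  [0]=0x87  [1]=0xa0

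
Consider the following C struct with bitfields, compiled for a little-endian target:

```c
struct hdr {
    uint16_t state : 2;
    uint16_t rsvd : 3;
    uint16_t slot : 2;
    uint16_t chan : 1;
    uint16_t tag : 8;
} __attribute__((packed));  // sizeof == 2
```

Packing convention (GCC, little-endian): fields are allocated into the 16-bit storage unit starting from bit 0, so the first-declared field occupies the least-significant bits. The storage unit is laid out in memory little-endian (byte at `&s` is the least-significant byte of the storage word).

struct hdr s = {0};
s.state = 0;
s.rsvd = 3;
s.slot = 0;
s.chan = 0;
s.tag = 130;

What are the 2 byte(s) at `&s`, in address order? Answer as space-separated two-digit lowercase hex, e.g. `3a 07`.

[0+:2] state=0 & 0x3 = 0x0; word=0x0000
[2+:3] rsvd=3 & 0x7 = 0x3; word=0x000c
[5+:2] slot=0 & 0x3 = 0x0; word=0x000c
[7+:1] chan=0 & 0x1 = 0x0; word=0x000c
[8+:8] tag=130 & 0xff = 0x82; word=0x820c
word = 0x820c → little-endian bytes:
  [0]=0x0c  [1]=0x82

0c 82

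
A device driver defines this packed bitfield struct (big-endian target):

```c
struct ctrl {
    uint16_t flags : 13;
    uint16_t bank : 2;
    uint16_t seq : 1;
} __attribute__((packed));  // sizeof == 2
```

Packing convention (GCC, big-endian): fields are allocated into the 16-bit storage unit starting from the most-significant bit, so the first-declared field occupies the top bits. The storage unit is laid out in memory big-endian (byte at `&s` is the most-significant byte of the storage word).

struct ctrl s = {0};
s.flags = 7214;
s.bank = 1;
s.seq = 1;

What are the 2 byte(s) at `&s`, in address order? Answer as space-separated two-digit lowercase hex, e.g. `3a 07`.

[3+:13] flags=7214 & 0x1fff = 0x1c2e; word=0xe170
[1+:2] bank=1 & 0x3 = 0x1; word=0xe172
[0+:1] seq=1 & 0x1 = 0x1; word=0xe173
word = 0xe173 → big-endian bytes:
  [0]=0xe1  [1]=0x73

e1 73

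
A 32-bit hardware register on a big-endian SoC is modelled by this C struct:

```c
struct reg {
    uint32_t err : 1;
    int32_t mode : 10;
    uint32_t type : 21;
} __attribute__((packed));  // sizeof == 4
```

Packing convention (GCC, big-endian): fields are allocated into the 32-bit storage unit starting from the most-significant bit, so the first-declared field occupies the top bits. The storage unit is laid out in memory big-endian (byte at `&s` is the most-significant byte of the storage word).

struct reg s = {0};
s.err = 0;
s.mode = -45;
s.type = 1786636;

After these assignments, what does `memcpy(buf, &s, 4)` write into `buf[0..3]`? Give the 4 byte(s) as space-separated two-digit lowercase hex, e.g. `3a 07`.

err (1b) val=0 bits=0x0 at bit 31: 0x00000000
mode (10b) val=-45 bits=0x3d3 at bit 21: 0x7a600000
type (21b) val=1786636 bits=0x1b430c at bit 0: 0x7a7b430c
word = 0x7a7b430c → big-endian bytes:
  [0]=0x7a  [1]=0x7b  [2]=0x43  [3]=0x0c

7a 7b 43 0c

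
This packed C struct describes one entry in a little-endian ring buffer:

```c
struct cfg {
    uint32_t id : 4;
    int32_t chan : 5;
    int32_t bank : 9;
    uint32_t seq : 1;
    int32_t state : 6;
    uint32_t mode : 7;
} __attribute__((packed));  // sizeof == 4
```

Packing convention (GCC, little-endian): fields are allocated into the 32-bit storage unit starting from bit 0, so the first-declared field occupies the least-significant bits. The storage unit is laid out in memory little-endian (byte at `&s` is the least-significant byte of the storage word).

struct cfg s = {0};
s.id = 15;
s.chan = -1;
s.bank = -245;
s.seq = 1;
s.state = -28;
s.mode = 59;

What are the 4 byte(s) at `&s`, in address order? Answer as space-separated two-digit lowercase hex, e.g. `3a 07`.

[0+:4] id=15 & 0xf = 0xf; word=0x0000000f
[4+:5] chan=-1 & 0x1f = 0x1f; word=0x000001ff
[9+:9] bank=-245 & 0x1ff = 0x10b; word=0x000217ff
[18+:1] seq=1 & 0x1 = 0x1; word=0x000617ff
[19+:6] state=-28 & 0x3f = 0x24; word=0x012617ff
[25+:7] mode=59 & 0x7f = 0x3b; word=0x772617ff
word = 0x772617ff → little-endian bytes:
  [0]=0xff  [1]=0x17  [2]=0x26  [3]=0x77

ff 17 26 77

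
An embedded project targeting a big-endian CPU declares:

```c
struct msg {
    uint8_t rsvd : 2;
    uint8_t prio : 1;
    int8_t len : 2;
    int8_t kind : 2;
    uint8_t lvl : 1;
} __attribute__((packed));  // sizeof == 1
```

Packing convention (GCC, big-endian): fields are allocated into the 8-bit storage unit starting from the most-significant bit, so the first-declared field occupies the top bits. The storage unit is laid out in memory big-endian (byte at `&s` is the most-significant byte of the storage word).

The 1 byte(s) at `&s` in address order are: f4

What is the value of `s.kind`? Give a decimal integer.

[0]=0xf4 (big-endian) → word 0xf4
rsvd [6+:2] = (word>>6) & 0x3 = 3
prio [5+:1] = (word>>5) & 0x1 = 1
len [3+:2] = (word>>3) & 0x3 = 2
kind [1+:2] = (word>>1) & 0x3 = 2  ←
lvl [0+:1] = (word>>0) & 0x1 = 0
kind signed 2b, MSB=1: 2 - 4 = -2

-2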